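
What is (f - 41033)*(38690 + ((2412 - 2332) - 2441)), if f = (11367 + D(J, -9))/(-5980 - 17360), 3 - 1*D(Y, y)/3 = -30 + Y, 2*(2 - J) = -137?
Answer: -23195375631407/15560 ≈ -1.4907e+9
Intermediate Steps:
J = 141/2 (J = 2 - ½*(-137) = 2 + 137/2 = 141/2 ≈ 70.500)
D(Y, y) = 99 - 3*Y (D(Y, y) = 9 - 3*(-30 + Y) = 9 + (90 - 3*Y) = 99 - 3*Y)
f = -7503/15560 (f = (11367 + (99 - 3*141/2))/(-5980 - 17360) = (11367 + (99 - 423/2))/(-23340) = (11367 - 225/2)*(-1/23340) = (22509/2)*(-1/23340) = -7503/15560 ≈ -0.48220)
(f - 41033)*(38690 + ((2412 - 2332) - 2441)) = (-7503/15560 - 41033)*(38690 + ((2412 - 2332) - 2441)) = -638480983*(38690 + (80 - 2441))/15560 = -638480983*(38690 - 2361)/15560 = -638480983/15560*36329 = -23195375631407/15560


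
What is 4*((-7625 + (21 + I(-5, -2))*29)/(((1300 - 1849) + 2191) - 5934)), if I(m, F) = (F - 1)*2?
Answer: 7190/1073 ≈ 6.7008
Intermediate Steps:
I(m, F) = -2 + 2*F (I(m, F) = (-1 + F)*2 = -2 + 2*F)
4*((-7625 + (21 + I(-5, -2))*29)/(((1300 - 1849) + 2191) - 5934)) = 4*((-7625 + (21 + (-2 + 2*(-2)))*29)/(((1300 - 1849) + 2191) - 5934)) = 4*((-7625 + (21 + (-2 - 4))*29)/((-549 + 2191) - 5934)) = 4*((-7625 + (21 - 6)*29)/(1642 - 5934)) = 4*((-7625 + 15*29)/(-4292)) = 4*((-7625 + 435)*(-1/4292)) = 4*(-7190*(-1/4292)) = 4*(3595/2146) = 7190/1073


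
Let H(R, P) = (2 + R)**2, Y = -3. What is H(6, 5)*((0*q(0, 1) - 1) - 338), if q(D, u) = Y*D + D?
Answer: -21696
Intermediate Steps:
q(D, u) = -2*D (q(D, u) = -3*D + D = -2*D)
H(6, 5)*((0*q(0, 1) - 1) - 338) = (2 + 6)**2*((0*(-2*0) - 1) - 338) = 8**2*((0*0 - 1) - 338) = 64*((0 - 1) - 338) = 64*(-1 - 338) = 64*(-339) = -21696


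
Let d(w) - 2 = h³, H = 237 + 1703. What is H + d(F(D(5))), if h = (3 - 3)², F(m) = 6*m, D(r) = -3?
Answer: 1942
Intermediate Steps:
h = 0 (h = 0² = 0)
H = 1940
d(w) = 2 (d(w) = 2 + 0³ = 2 + 0 = 2)
H + d(F(D(5))) = 1940 + 2 = 1942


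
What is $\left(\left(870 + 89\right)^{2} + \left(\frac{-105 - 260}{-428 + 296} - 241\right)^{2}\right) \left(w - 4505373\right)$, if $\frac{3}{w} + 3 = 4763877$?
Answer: $- \frac{121719955227538837233149}{27668580192} \approx -4.3992 \cdot 10^{12}$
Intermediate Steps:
$w = \frac{1}{1587958}$ ($w = \frac{3}{-3 + 4763877} = \frac{3}{4763874} = 3 \cdot \frac{1}{4763874} = \frac{1}{1587958} \approx 6.2974 \cdot 10^{-7}$)
$\left(\left(870 + 89\right)^{2} + \left(\frac{-105 - 260}{-428 + 296} - 241\right)^{2}\right) \left(w - 4505373\right) = \left(\left(870 + 89\right)^{2} + \left(\frac{-105 - 260}{-428 + 296} - 241\right)^{2}\right) \left(\frac{1}{1587958} - 4505373\right) = \left(959^{2} + \left(- \frac{365}{-132} - 241\right)^{2}\right) \left(- \frac{7154343098333}{1587958}\right) = \left(919681 + \left(\left(-365\right) \left(- \frac{1}{132}\right) - 241\right)^{2}\right) \left(- \frac{7154343098333}{1587958}\right) = \left(919681 + \left(\frac{365}{132} - 241\right)^{2}\right) \left(- \frac{7154343098333}{1587958}\right) = \left(919681 + \left(- \frac{31447}{132}\right)^{2}\right) \left(- \frac{7154343098333}{1587958}\right) = \left(919681 + \frac{988913809}{17424}\right) \left(- \frac{7154343098333}{1587958}\right) = \frac{17013435553}{17424} \left(- \frac{7154343098333}{1587958}\right) = - \frac{121719955227538837233149}{27668580192}$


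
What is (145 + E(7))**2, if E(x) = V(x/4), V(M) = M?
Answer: 344569/16 ≈ 21536.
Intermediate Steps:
E(x) = x/4
(145 + E(7))**2 = (145 + (1/4)*7)**2 = (145 + 7/4)**2 = (587/4)**2 = 344569/16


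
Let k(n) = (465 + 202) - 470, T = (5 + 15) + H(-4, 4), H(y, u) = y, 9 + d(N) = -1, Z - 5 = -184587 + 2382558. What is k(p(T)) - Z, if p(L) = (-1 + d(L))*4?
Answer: -2197779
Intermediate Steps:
Z = 2197976 (Z = 5 + (-184587 + 2382558) = 5 + 2197971 = 2197976)
d(N) = -10 (d(N) = -9 - 1 = -10)
T = 16 (T = (5 + 15) - 4 = 20 - 4 = 16)
p(L) = -44 (p(L) = (-1 - 10)*4 = -11*4 = -44)
k(n) = 197 (k(n) = 667 - 470 = 197)
k(p(T)) - Z = 197 - 1*2197976 = 197 - 2197976 = -2197779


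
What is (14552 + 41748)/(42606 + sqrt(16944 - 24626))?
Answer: 1199358900/907639459 - 28150*I*sqrt(7682)/907639459 ≈ 1.3214 - 0.0027183*I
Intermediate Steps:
(14552 + 41748)/(42606 + sqrt(16944 - 24626)) = 56300/(42606 + sqrt(-7682)) = 56300/(42606 + I*sqrt(7682))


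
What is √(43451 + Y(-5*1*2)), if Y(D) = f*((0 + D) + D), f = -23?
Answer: 3*√4879 ≈ 209.55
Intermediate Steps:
Y(D) = -46*D (Y(D) = -23*((0 + D) + D) = -23*(D + D) = -46*D)
√(43451 + Y(-5*1*2)) = √(43451 - 46*(-5*1)*2) = √(43451 - (-230)*2) = √(43451 - 46*(-10)) = √(43451 + 460) = √43911 = 3*√4879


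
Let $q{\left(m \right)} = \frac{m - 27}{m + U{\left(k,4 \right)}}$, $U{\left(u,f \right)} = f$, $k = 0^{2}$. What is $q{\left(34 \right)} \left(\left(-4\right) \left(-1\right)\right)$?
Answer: $\frac{14}{19} \approx 0.73684$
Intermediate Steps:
$k = 0$
$q{\left(m \right)} = \frac{-27 + m}{4 + m}$ ($q{\left(m \right)} = \frac{m - 27}{m + 4} = \frac{-27 + m}{4 + m}$)
$q{\left(34 \right)} \left(\left(-4\right) \left(-1\right)\right) = \frac{-27 + 34}{4 + 34} \left(\left(-4\right) \left(-1\right)\right) = \frac{1}{38} \cdot 7 \cdot 4 = \frac{7}{38} \cdot 4 = \frac{14}{19}$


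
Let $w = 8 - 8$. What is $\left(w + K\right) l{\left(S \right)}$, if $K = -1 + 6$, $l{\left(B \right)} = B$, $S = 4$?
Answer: $20$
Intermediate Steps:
$K = 5$
$w = 0$ ($w = 8 - 8 = 0$)
$\left(w + K\right) l{\left(S \right)} = \left(0 + 5\right) 4 = 5 \cdot 4 = 20$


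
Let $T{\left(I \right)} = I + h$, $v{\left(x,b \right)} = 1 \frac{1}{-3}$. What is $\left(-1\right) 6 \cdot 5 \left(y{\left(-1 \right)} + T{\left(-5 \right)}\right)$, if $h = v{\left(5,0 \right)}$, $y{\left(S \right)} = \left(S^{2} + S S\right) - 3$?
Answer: $190$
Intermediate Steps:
$y{\left(S \right)} = -3 + 2 S^{2}$ ($y{\left(S \right)} = \left(S^{2} + S^{2}\right) - 3 = 2 S^{2} - 3 = -3 + 2 S^{2}$)
$v{\left(x,b \right)} = - \frac{1}{3}$ ($v{\left(x,b \right)} = 1 \left(- \frac{1}{3}\right) = - \frac{1}{3}$)
$h = - \frac{1}{3} \approx -0.33333$
$T{\left(I \right)} = - \frac{1}{3} + I$ ($T{\left(I \right)} = I - \frac{1}{3} = - \frac{1}{3} + I$)
$\left(-1\right) 6 \cdot 5 \left(y{\left(-1 \right)} + T{\left(-5 \right)}\right) = \left(-1\right) 6 \cdot 5 \left(\left(-3 + 2 \left(-1\right)^{2}\right) - \frac{16}{3}\right) = \left(-6\right) 5 \left(\left(-3 + 2 \cdot 1\right) - \frac{16}{3}\right) = - 30 \left(\left(-3 + 2\right) - \frac{16}{3}\right) = - 30 \left(-1 - \frac{16}{3}\right) = \left(-30\right) \left(- \frac{19}{3}\right) = 190$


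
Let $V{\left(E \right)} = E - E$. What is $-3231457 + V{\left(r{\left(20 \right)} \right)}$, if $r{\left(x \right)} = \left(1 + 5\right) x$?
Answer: $-3231457$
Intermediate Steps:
$r{\left(x \right)} = 6 x$
$V{\left(E \right)} = 0$
$-3231457 + V{\left(r{\left(20 \right)} \right)} = -3231457 + 0 = -3231457$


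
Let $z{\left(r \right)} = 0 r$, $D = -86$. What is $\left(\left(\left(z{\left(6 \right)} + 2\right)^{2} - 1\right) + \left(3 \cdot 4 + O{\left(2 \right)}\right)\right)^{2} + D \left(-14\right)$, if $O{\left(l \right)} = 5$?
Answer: $1604$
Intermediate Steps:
$z{\left(r \right)} = 0$
$\left(\left(\left(z{\left(6 \right)} + 2\right)^{2} - 1\right) + \left(3 \cdot 4 + O{\left(2 \right)}\right)\right)^{2} + D \left(-14\right) = \left(\left(\left(0 + 2\right)^{2} - 1\right) + \left(3 \cdot 4 + 5\right)\right)^{2} - -1204 = \left(\left(2^{2} - 1\right) + \left(12 + 5\right)\right)^{2} + 1204 = \left(\left(4 - 1\right) + 17\right)^{2} + 1204 = \left(3 + 17\right)^{2} + 1204 = 20^{2} + 1204 = 400 + 1204 = 1604$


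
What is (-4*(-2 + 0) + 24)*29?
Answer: 928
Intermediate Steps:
(-4*(-2 + 0) + 24)*29 = (-4*(-2) + 24)*29 = (8 + 24)*29 = 32*29 = 928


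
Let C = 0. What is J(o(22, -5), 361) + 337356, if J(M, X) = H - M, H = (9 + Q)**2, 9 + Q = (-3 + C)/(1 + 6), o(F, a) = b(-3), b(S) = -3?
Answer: 16530600/49 ≈ 3.3736e+5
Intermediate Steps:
o(F, a) = -3
Q = -66/7 (Q = -9 + (-3 + 0)/(1 + 6) = -9 - 3/7 = -66/7 ≈ -9.4286)
H = 9/49 (H = (9 - 66/7)**2 = (-3/7)**2 = 9/49 ≈ 0.18367)
J(M, X) = 9/49 - M
J(o(22, -5), 361) + 337356 = (9/49 - 1*(-3)) + 337356 = (9/49 + 3) + 337356 = 156/49 + 337356 = 16530600/49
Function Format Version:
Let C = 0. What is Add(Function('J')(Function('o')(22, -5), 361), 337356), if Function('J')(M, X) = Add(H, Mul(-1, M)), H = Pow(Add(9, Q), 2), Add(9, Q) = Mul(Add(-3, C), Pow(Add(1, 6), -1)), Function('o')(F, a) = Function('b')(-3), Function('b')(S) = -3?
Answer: Rational(16530600, 49) ≈ 3.3736e+5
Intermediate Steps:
Function('o')(F, a) = -3
Q = Rational(-66, 7) (Q = Add(-9, Mul(Add(-3, 0), Pow(Add(1, 6), -1))) = Add(-9, Mul(-3, Pow(7, -1))) = Add(-9, Mul(-3, Rational(1, 7))) = Add(-9, Rational(-3, 7)) = Rational(-66, 7) ≈ -9.4286)
H = Rational(9, 49) (H = Pow(Add(9, Rational(-66, 7)), 2) = Pow(Rational(-3, 7), 2) = Rational(9, 49) ≈ 0.18367)
Function('J')(M, X) = Add(Rational(9, 49), Mul(-1, M))
Add(Function('J')(Function('o')(22, -5), 361), 337356) = Add(Add(Rational(9, 49), Mul(-1, -3)), 337356) = Add(Add(Rational(9, 49), 3), 337356) = Add(Rational(156, 49), 337356) = Rational(16530600, 49)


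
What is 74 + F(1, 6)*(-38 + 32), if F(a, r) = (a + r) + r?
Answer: -4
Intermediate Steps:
F(a, r) = a + 2*r
74 + F(1, 6)*(-38 + 32) = 74 + (1 + 2*6)*(-38 + 32) = 74 + (1 + 12)*(-6) = 74 + 13*(-6) = 74 - 78 = -4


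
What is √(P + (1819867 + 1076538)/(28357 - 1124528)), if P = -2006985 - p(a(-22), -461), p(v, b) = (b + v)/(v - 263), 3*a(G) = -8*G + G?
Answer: I*√972409480661674892384015/696068585 ≈ 1416.7*I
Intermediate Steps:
a(G) = -7*G/3 (a(G) = (-8*G + G)/3 = (-7*G)/3 = -7*G/3)
p(v, b) = (b + v)/(-263 + v)
P = -1274436704/635 (P = -2006985 - (-461 - 7/3*(-22))/(-263 - 7/3*(-22)) = -2006985 - (-461 + 154/3)/(-263 + 154/3) = -2006985 - (-1229)/((-635/3)*3) = -2006985 - (-3)*(-1229)/(635*3) = -2006985 - 1*1229/635 = -2006985 - 1229/635 = -1274436704/635 ≈ -2.0070e+6)
√(P + (1819867 + 1076538)/(28357 - 1124528)) = √(-1274436704/635 + (1819867 + 1076538)/(28357 - 1124528)) = √(-1274436704/635 + 2896405/(-1096171)) = √(-1274436704/635 + 2896405*(-1/1096171)) = √(-1274436704/635 - 2896405/1096171) = √(-1397002395477559/696068585) = I*√972409480661674892384015/696068585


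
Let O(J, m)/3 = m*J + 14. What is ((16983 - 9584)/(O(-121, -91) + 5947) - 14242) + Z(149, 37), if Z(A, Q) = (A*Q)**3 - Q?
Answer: 6538429795890595/39022 ≈ 1.6756e+11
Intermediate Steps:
O(J, m) = 42 + 3*J*m (O(J, m) = 3*(m*J + 14) = 3*(J*m + 14) = 3*(14 + J*m) = 42 + 3*J*m)
Z(A, Q) = -Q + A**3*Q**3 (Z(A, Q) = A**3*Q**3 - Q = -Q + A**3*Q**3)
((16983 - 9584)/(O(-121, -91) + 5947) - 14242) + Z(149, 37) = ((16983 - 9584)/((42 + 3*(-121)*(-91)) + 5947) - 14242) + (-1*37 + 149**3*37**3) = (7399/((42 + 33033) + 5947) - 14242) + (-37 + 3307949*50653) = (7399/(33075 + 5947) - 14242) + (-37 + 167557540697) = (7399/39022 - 14242) + 167557540660 = -555743925/39022 + 167557540660 = 6538429795890595/39022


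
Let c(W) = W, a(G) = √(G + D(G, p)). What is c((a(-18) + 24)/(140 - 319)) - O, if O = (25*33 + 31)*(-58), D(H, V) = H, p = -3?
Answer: 8886968/179 - 6*I/179 ≈ 49648.0 - 0.03352*I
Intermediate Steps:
a(G) = √2*√G (a(G) = √(G + G) = √(2*G) = √2*√G)
O = -49648 (O = (825 + 31)*(-58) = 856*(-58) = -49648)
c((a(-18) + 24)/(140 - 319)) - O = (√2*√(-18) + 24)/(140 - 319) - 1*(-49648) = (√2*(3*I*√2) + 24)/(-179) + 49648 = (6*I + 24)*(-1/179) + 49648 = (24 + 6*I)*(-1/179) + 49648 = (-24/179 - 6*I/179) + 49648 = 8886968/179 - 6*I/179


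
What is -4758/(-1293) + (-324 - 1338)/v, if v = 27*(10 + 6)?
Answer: -5195/31032 ≈ -0.16741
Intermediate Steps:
v = 432 (v = 27*16 = 432)
-4758/(-1293) + (-324 - 1338)/v = -4758/(-1293) + (-324 - 1338)/432 = -4758*(-1/1293) - 1662*1/432 = 1586/431 - 277/72 = -5195/31032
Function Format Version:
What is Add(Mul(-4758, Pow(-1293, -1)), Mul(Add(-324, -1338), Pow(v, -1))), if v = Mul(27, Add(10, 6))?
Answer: Rational(-5195, 31032) ≈ -0.16741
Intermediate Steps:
v = 432 (v = Mul(27, 16) = 432)
Add(Mul(-4758, Pow(-1293, -1)), Mul(Add(-324, -1338), Pow(v, -1))) = Add(Mul(-4758, Pow(-1293, -1)), Mul(Add(-324, -1338), Pow(432, -1))) = Add(Mul(-4758, Rational(-1, 1293)), Mul(-1662, Rational(1, 432))) = Add(Rational(1586, 431), Rational(-277, 72)) = Rational(-5195, 31032)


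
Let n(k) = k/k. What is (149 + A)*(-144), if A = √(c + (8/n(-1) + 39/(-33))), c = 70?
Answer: -21456 - 1872*√55/11 ≈ -22718.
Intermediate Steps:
n(k) = 1
A = 13*√55/11 (A = √(70 + (8/1 + 39/(-33))) = √(70 + (8*1 + 39*(-1/33))) = √(70 + (8 - 13/11)) = √(70 + 75/11) = √(845/11) = 13*√55/11 ≈ 8.7646)
(149 + A)*(-144) = (149 + 13*√55/11)*(-144) = -21456 - 1872*√55/11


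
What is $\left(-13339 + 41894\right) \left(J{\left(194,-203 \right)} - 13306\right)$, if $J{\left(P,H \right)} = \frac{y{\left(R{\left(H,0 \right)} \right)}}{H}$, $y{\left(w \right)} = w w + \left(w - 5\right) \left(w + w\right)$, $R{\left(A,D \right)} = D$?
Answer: $-379952830$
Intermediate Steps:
$y{\left(w \right)} = w^{2} + 2 w \left(-5 + w\right)$ ($y{\left(w \right)} = w^{2} + \left(-5 + w\right) 2 w = w^{2} + 2 w \left(-5 + w\right)$)
$J{\left(P,H \right)} = 0$ ($J{\left(P,H \right)} = \frac{0 \left(-10 + 3 \cdot 0\right)}{H} = \frac{0 \left(-10 + 0\right)}{H} = \frac{0 \left(-10\right)}{H} = \frac{0}{H} = 0$)
$\left(-13339 + 41894\right) \left(J{\left(194,-203 \right)} - 13306\right) = \left(-13339 + 41894\right) \left(0 - 13306\right) = 28555 \left(-13306\right) = -379952830$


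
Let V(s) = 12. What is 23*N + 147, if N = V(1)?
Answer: 423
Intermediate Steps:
N = 12
23*N + 147 = 23*12 + 147 = 276 + 147 = 423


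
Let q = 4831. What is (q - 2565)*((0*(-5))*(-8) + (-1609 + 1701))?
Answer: 208472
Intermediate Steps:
(q - 2565)*((0*(-5))*(-8) + (-1609 + 1701)) = (4831 - 2565)*((0*(-5))*(-8) + (-1609 + 1701)) = 2266*(0*(-8) + 92) = 2266*(0 + 92) = 2266*92 = 208472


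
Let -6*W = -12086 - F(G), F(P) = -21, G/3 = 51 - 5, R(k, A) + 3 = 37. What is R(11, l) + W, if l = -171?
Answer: 12269/6 ≈ 2044.8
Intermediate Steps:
R(k, A) = 34 (R(k, A) = -3 + 37 = 34)
G = 138 (G = 3*(51 - 5) = 3*46 = 138)
W = 12065/6 (W = -(-12086 - 1*(-21))/6 = -(-12086 + 21)/6 = -⅙*(-12065) = 12065/6 ≈ 2010.8)
R(11, l) + W = 34 + 12065/6 = 12269/6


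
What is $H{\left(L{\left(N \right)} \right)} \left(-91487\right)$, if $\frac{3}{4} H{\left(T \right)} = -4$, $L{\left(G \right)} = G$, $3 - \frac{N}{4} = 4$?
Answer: $\frac{1463792}{3} \approx 4.8793 \cdot 10^{5}$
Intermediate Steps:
$N = -4$ ($N = 12 - 16 = -4$)
$H{\left(T \right)} = - \frac{16}{3}$ ($H{\left(T \right)} = \frac{4}{3} \left(-4\right) = - \frac{16}{3}$)
$H{\left(L{\left(N \right)} \right)} \left(-91487\right) = \left(- \frac{16}{3}\right) \left(-91487\right) = \frac{1463792}{3}$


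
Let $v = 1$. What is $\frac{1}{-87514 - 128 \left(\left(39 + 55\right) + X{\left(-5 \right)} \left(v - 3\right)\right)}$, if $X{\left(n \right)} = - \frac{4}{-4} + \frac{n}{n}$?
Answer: $- \frac{1}{99034} \approx -1.0098 \cdot 10^{-5}$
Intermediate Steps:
$X{\left(n \right)} = 2$ ($X{\left(n \right)} = \left(-4\right) \left(- \frac{1}{4}\right) + 1 = 1 + 1 = 2$)
$\frac{1}{-87514 - 128 \left(\left(39 + 55\right) + X{\left(-5 \right)} \left(v - 3\right)\right)} = \frac{1}{-87514 - 128 \left(\left(39 + 55\right) + 2 \left(1 - 3\right)\right)} = \frac{1}{-87514 - 128 \left(94 + 2 \left(-2\right)\right)} = \frac{1}{-87514 - 128 \left(94 - 4\right)} = \frac{1}{-87514 - 11520} = \frac{1}{-99034} = - \frac{1}{99034}$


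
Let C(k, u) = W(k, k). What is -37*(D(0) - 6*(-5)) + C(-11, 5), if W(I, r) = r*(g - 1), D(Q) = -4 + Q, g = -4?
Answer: -907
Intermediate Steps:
W(I, r) = -5*r (W(I, r) = r*(-4 - 1) = r*(-5) = -5*r)
C(k, u) = -5*k
-37*(D(0) - 6*(-5)) + C(-11, 5) = -37*((-4 + 0) - 6*(-5)) - 5*(-11) = -37*(-4 + 30) + 55 = -37*26 + 55 = -962 + 55 = -907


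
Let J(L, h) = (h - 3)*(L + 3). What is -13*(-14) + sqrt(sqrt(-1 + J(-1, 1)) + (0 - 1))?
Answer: 182 + sqrt(-1 + I*sqrt(5)) ≈ 182.85 + 1.3133*I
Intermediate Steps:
J(L, h) = (-3 + h)*(3 + L)
-13*(-14) + sqrt(sqrt(-1 + J(-1, 1)) + (0 - 1)) = -13*(-14) + sqrt(sqrt(-1 + (-9 - 3*(-1) + 3*1 - 1*1)) + (0 - 1)) = 182 + sqrt(sqrt(-1 + (-9 + 3 + 3 - 1)) - 1) = 182 + sqrt(sqrt(-1 - 4) - 1) = 182 + sqrt(sqrt(-5) - 1) = 182 + sqrt(I*sqrt(5) - 1) = 182 + sqrt(-1 + I*sqrt(5))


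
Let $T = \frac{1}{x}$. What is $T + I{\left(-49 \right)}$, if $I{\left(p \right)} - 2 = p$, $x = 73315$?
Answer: $- \frac{3445804}{73315} \approx -47.0$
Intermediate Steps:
$T = \frac{1}{73315} \approx 1.364 \cdot 10^{-5}$
$I{\left(p \right)} = 2 + p$
$T + I{\left(-49 \right)} = \frac{1}{73315} + \left(2 - 49\right) = \frac{1}{73315} - 47 = - \frac{3445804}{73315}$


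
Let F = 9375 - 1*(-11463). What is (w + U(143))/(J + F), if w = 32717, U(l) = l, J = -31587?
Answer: -32860/10749 ≈ -3.0570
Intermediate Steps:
F = 20838 (F = 9375 + 11463 = 20838)
(w + U(143))/(J + F) = (32717 + 143)/(-31587 + 20838) = 32860/(-10749) = 32860*(-1/10749) = -32860/10749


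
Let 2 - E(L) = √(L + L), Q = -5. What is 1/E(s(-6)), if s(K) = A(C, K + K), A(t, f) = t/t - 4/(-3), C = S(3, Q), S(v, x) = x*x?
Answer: -3 - √42/2 ≈ -6.2404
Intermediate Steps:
S(v, x) = x²
C = 25 (C = (-5)² = 25)
A(t, f) = 7/3 (A(t, f) = 1 - 4*(-⅓) = 1 + 4/3 = 7/3)
s(K) = 7/3
E(L) = 2 - √2*√L (E(L) = 2 - √(L + L) = 2 - √(2*L) = 2 - √2*√L)
1/E(s(-6)) = 1/(2 - √2*√(7/3)) = 1/(2 - √2*√21/3) = 1/(2 - √42/3)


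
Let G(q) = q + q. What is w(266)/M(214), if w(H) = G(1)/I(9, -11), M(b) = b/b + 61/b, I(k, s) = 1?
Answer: 428/275 ≈ 1.5564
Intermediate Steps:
G(q) = 2*q
M(b) = 1 + 61/b
w(H) = 2 (w(H) = (2*1)/1 = 2*1 = 2)
w(266)/M(214) = 2/(((61 + 214)/214)) = 2/(((1/214)*275)) = 2/(275/214) = 2*(214/275) = 428/275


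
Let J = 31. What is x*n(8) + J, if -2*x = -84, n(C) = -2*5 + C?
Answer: -53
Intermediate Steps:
n(C) = -10 + C
x = 42 (x = -½*(-84) = 42)
x*n(8) + J = 42*(-10 + 8) + 31 = 42*(-2) + 31 = -84 + 31 = -53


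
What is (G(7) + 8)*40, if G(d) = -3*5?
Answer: -280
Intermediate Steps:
G(d) = -15
(G(7) + 8)*40 = (-15 + 8)*40 = -7*40 = -280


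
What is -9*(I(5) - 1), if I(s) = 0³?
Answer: 9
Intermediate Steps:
I(s) = 0
-9*(I(5) - 1) = -9*(0 - 1) = -9*(-1) = 9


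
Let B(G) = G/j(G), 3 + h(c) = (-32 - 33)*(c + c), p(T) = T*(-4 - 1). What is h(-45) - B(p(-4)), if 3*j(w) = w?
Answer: 5844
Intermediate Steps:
j(w) = w/3
p(T) = -5*T (p(T) = T*(-5) = -5*T)
h(c) = -3 - 130*c (h(c) = -3 + (-32 - 33)*(c + c) = -3 - 130*c)
B(G) = 3 (B(G) = G/((G/3)) = G*(3/G) = 3)
h(-45) - B(p(-4)) = (-3 - 130*(-45)) - 1*3 = (-3 + 5850) - 3 = 5847 - 3 = 5844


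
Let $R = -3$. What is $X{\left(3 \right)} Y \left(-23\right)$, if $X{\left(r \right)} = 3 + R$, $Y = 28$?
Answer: $0$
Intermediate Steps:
$X{\left(r \right)} = 0$ ($X{\left(r \right)} = 3 - 3 = 0$)
$X{\left(3 \right)} Y \left(-23\right) = 0 \cdot 28 \left(-23\right) = 0 \left(-23\right) = 0$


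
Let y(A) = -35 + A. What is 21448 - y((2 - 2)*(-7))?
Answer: 21483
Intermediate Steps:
21448 - y((2 - 2)*(-7)) = 21448 - (-35 + (2 - 2)*(-7)) = 21448 - (-35 + 0*(-7)) = 21448 - (-35 + 0) = 21448 - 1*(-35) = 21448 + 35 = 21483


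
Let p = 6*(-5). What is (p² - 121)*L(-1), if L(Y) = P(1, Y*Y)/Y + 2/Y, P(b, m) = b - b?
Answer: -1558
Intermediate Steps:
p = -30
P(b, m) = 0
L(Y) = 2/Y (L(Y) = 0/Y + 2/Y = 0 + 2/Y = 2/Y)
(p² - 121)*L(-1) = ((-30)² - 121)*(2/(-1)) = (900 - 121)*(2*(-1)) = 779*(-2) = -1558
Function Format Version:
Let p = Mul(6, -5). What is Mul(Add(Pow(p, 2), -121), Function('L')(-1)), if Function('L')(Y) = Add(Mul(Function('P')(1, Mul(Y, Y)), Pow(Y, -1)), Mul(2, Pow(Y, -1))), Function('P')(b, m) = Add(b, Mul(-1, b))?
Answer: -1558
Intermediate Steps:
p = -30
Function('P')(b, m) = 0
Function('L')(Y) = Mul(2, Pow(Y, -1)) (Function('L')(Y) = Add(Mul(0, Pow(Y, -1)), Mul(2, Pow(Y, -1))) = Add(0, Mul(2, Pow(Y, -1))) = Mul(2, Pow(Y, -1)))
Mul(Add(Pow(p, 2), -121), Function('L')(-1)) = Mul(Add(Pow(-30, 2), -121), Mul(2, Pow(-1, -1))) = Mul(Add(900, -121), Mul(2, -1)) = Mul(779, -2) = -1558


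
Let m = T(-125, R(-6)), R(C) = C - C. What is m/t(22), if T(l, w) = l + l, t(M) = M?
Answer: -125/11 ≈ -11.364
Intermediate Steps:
R(C) = 0
T(l, w) = 2*l
m = -250 (m = 2*(-125) = -250)
m/t(22) = -250/22 = -250*1/22 = -125/11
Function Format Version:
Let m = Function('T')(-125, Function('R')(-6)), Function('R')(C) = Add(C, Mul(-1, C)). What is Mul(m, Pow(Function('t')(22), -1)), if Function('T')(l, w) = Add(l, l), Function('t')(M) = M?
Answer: Rational(-125, 11) ≈ -11.364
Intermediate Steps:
Function('R')(C) = 0
Function('T')(l, w) = Mul(2, l)
m = -250 (m = Mul(2, -125) = -250)
Mul(m, Pow(Function('t')(22), -1)) = Mul(-250, Pow(22, -1)) = Mul(-250, Rational(1, 22)) = Rational(-125, 11)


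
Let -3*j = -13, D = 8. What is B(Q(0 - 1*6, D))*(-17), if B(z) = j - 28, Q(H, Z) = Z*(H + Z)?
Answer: 1207/3 ≈ 402.33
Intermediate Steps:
j = 13/3 (j = -1/3*(-13) = 13/3 ≈ 4.3333)
B(z) = -71/3 (B(z) = 13/3 - 28 = -71/3)
B(Q(0 - 1*6, D))*(-17) = -71/3*(-17) = 1207/3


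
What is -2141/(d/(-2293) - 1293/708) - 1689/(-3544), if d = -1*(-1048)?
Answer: 4108157791171/4379005384 ≈ 938.15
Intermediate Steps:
d = 1048
-2141/(d/(-2293) - 1293/708) - 1689/(-3544) = -2141/(1048/(-2293) - 1293/708) - 1689/(-3544) = -2141/(1048*(-1/2293) - 1293*1/708) - 1689*(-1/3544) = -2141/(-1048/2293 - 431/236) + 1689/3544 = -2141/(-1235611/541148) + 1689/3544 = -2141*(-541148/1235611) + 1689/3544 = 1158597868/1235611 + 1689/3544 = 4108157791171/4379005384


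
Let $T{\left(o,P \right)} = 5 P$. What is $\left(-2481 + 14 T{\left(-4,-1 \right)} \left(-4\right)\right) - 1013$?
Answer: $-3214$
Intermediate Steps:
$\left(-2481 + 14 T{\left(-4,-1 \right)} \left(-4\right)\right) - 1013 = \left(-2481 + 14 \cdot 5 \left(-1\right) \left(-4\right)\right) - 1013 = \left(-2481 + 14 \left(-5\right) \left(-4\right)\right) - 1013 = \left(-2481 - -280\right) - 1013 = \left(-2481 + 280\right) - 1013 = -2201 - 1013 = -3214$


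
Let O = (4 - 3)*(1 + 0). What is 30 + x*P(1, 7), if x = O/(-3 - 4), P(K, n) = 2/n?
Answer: 1468/49 ≈ 29.959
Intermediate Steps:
O = 1 (O = 1*1 = 1)
x = -⅐ (x = 1/(-3 - 4) = 1/(-7) = 1*(-⅐) = -⅐ ≈ -0.14286)
30 + x*P(1, 7) = 30 - 2/(7*7) = 30 - ⅐*2/7 = 30 - 2/49 = 1468/49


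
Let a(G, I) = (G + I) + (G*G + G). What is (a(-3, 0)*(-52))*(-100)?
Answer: 15600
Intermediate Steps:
a(G, I) = I + G² + 2*G (a(G, I) = (G + I) + (G² + G) = (G + I) + (G + G²) = I + G² + 2*G)
(a(-3, 0)*(-52))*(-100) = ((0 + (-3)² + 2*(-3))*(-52))*(-100) = ((0 + 9 - 6)*(-52))*(-100) = (3*(-52))*(-100) = -156*(-100) = 15600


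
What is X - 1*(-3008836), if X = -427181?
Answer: 2581655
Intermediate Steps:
X - 1*(-3008836) = -427181 - 1*(-3008836) = -427181 + 3008836 = 2581655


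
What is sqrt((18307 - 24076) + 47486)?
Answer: sqrt(41717) ≈ 204.25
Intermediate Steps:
sqrt((18307 - 24076) + 47486) = sqrt(-5769 + 47486) = sqrt(41717)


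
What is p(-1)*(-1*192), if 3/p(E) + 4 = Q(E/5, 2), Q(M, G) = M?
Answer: 960/7 ≈ 137.14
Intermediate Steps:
p(E) = 3/(-4 + E/5)
p(-1)*(-1*192) = (15/(-20 - 1))*(-1*192) = (15/(-21))*(-192) = (15*(-1/21))*(-192) = -5/7*(-192) = 960/7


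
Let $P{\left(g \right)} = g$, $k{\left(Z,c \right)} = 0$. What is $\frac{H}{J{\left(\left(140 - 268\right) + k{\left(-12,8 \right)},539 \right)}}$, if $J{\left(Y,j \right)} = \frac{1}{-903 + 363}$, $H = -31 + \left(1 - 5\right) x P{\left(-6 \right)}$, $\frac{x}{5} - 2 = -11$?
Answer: $599940$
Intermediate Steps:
$x = -45$ ($x = 10 + 5 \left(-11\right) = 10 - 55 = -45$)
$H = -1111$ ($H = -31 + \left(1 - 5\right) \left(-45\right) \left(-6\right) = -31 + \left(-4\right) \left(-45\right) \left(-6\right) = -31 + 180 \left(-6\right) = -31 - 1080 = -1111$)
$J{\left(Y,j \right)} = - \frac{1}{540}$ ($J{\left(Y,j \right)} = \frac{1}{-540} = - \frac{1}{540}$)
$\frac{H}{J{\left(\left(140 - 268\right) + k{\left(-12,8 \right)},539 \right)}} = - \frac{1111}{- \frac{1}{540}} = \left(-1111\right) \left(-540\right) = 599940$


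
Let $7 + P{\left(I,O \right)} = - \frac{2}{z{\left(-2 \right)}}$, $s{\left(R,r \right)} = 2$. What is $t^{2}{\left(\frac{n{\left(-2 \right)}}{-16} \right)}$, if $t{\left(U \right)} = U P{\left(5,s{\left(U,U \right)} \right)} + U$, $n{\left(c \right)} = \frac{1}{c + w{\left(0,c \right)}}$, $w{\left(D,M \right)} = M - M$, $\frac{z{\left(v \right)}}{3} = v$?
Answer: $\frac{289}{9216} \approx 0.031358$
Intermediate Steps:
$z{\left(v \right)} = 3 v$
$w{\left(D,M \right)} = 0$
$P{\left(I,O \right)} = - \frac{20}{3}$ ($P{\left(I,O \right)} = -7 - \frac{2}{3 \left(-2\right)} = -7 - \frac{2}{-6} = -7 - - \frac{1}{3} = -7 + \frac{1}{3} = - \frac{20}{3}$)
$n{\left(c \right)} = \frac{1}{c}$ ($n{\left(c \right)} = \frac{1}{c + 0} = \frac{1}{c}$)
$t{\left(U \right)} = - \frac{17 U}{3}$ ($t{\left(U \right)} = U \left(- \frac{20}{3}\right) + U = - \frac{20 U}{3} + U = - \frac{17 U}{3}$)
$t^{2}{\left(\frac{n{\left(-2 \right)}}{-16} \right)} = \left(- \frac{17 \frac{1}{\left(-2\right) \left(-16\right)}}{3}\right)^{2} = \left(- \frac{17 \left(\left(- \frac{1}{2}\right) \left(- \frac{1}{16}\right)\right)}{3}\right)^{2} = \left(\left(- \frac{17}{3}\right) \frac{1}{32}\right)^{2} = \left(- \frac{17}{96}\right)^{2} = \frac{289}{9216}$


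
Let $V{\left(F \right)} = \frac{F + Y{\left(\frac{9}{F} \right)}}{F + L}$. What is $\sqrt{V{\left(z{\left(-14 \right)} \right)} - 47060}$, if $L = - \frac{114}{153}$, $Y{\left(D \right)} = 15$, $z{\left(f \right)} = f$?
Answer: $\frac{i \sqrt{1663291037}}{188} \approx 216.93 i$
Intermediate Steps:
$L = - \frac{38}{51}$ ($L = \left(-114\right) \frac{1}{153} = - \frac{38}{51} \approx -0.7451$)
$V{\left(F \right)} = \frac{15 + F}{- \frac{38}{51} + F}$ ($V{\left(F \right)} = \frac{F + 15}{F - \frac{38}{51}} = \frac{15 + F}{- \frac{38}{51} + F}$)
$\sqrt{V{\left(z{\left(-14 \right)} \right)} - 47060} = \sqrt{\frac{51 \left(15 - 14\right)}{-38 + 51 \left(-14\right)} - 47060} = \sqrt{51 \frac{1}{-38 - 714} \cdot 1 - 47060} = \sqrt{51 \frac{1}{-752} \cdot 1 - 47060} = \sqrt{51 \left(- \frac{1}{752}\right) 1 - 47060} = \sqrt{- \frac{51}{752} - 47060} = \sqrt{- \frac{35389171}{752}} = \frac{i \sqrt{1663291037}}{188}$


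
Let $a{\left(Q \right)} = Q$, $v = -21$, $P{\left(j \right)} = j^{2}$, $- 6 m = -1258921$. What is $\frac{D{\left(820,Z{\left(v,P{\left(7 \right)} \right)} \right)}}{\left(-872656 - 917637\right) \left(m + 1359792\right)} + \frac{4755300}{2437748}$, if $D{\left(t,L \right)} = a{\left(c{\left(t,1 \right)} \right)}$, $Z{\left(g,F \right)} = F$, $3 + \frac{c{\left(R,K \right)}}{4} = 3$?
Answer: $\frac{1188825}{609437} \approx 1.9507$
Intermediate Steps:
$m = \frac{1258921}{6}$ ($m = \left(- \frac{1}{6}\right) \left(-1258921\right) = \frac{1258921}{6} \approx 2.0982 \cdot 10^{5}$)
$c{\left(R,K \right)} = 0$ ($c{\left(R,K \right)} = -12 + 4 \cdot 3 = -12 + 12 = 0$)
$D{\left(t,L \right)} = 0$
$\frac{D{\left(820,Z{\left(v,P{\left(7 \right)} \right)} \right)}}{\left(-872656 - 917637\right) \left(m + 1359792\right)} + \frac{4755300}{2437748} = \frac{0}{\left(-872656 - 917637\right) \left(\frac{1258921}{6} + 1359792\right)} + \frac{4755300}{2437748} = \frac{0}{\left(-1790293\right) \frac{9417673}{6}} + 4755300 \cdot \frac{1}{2437748} = \frac{0}{- \frac{16860394048189}{6}} + \frac{1188825}{609437} = 0 \left(- \frac{6}{16860394048189}\right) + \frac{1188825}{609437} = 0 + \frac{1188825}{609437} = \frac{1188825}{609437}$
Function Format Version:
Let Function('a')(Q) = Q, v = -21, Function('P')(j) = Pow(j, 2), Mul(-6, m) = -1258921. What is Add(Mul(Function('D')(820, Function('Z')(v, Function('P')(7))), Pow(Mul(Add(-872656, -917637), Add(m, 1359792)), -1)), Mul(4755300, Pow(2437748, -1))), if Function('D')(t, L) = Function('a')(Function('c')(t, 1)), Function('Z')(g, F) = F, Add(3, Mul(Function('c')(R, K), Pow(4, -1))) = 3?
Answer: Rational(1188825, 609437) ≈ 1.9507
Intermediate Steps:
m = Rational(1258921, 6) (m = Mul(Rational(-1, 6), -1258921) = Rational(1258921, 6) ≈ 2.0982e+5)
Function('c')(R, K) = 0 (Function('c')(R, K) = Add(-12, Mul(4, 3)) = Add(-12, 12) = 0)
Function('D')(t, L) = 0
Add(Mul(Function('D')(820, Function('Z')(v, Function('P')(7))), Pow(Mul(Add(-872656, -917637), Add(m, 1359792)), -1)), Mul(4755300, Pow(2437748, -1))) = Add(Mul(0, Pow(Mul(Add(-872656, -917637), Add(Rational(1258921, 6), 1359792)), -1)), Mul(4755300, Pow(2437748, -1))) = Add(Mul(0, Pow(Mul(-1790293, Rational(9417673, 6)), -1)), Mul(4755300, Rational(1, 2437748))) = Add(Mul(0, Pow(Rational(-16860394048189, 6), -1)), Rational(1188825, 609437)) = Add(Mul(0, Rational(-6, 16860394048189)), Rational(1188825, 609437)) = Add(0, Rational(1188825, 609437)) = Rational(1188825, 609437)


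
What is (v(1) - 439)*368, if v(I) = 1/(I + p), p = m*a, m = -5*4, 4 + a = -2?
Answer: -19547424/121 ≈ -1.6155e+5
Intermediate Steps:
a = -6 (a = -4 - 2 = -6)
m = -20
p = 120 (p = -20*(-6) = 120)
v(I) = 1/(120 + I) (v(I) = 1/(I + 120) = 1/(120 + I))
(v(1) - 439)*368 = (1/(120 + 1) - 439)*368 = (1/121 - 439)*368 = -53118/121*368 = -19547424/121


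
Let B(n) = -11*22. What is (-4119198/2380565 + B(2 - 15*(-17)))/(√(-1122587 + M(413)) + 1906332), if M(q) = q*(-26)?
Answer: -16030205658784/125379970980640365 + 580215928*I*√5037/576747866510945679 ≈ -0.00012785 + 7.1399e-8*I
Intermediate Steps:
M(q) = -26*q
B(n) = -242
(-4119198/2380565 + B(2 - 15*(-17)))/(√(-1122587 + M(413)) + 1906332) = (-4119198/2380565 - 242)/(√(-1122587 - 26*413) + 1906332) = (-4119198*1/2380565 - 242)/(√(-1122587 - 10738) + 1906332) = (-4119198/2380565 - 242)/(√(-1133325) + 1906332) = -580215928/(2380565*(15*I*√5037 + 1906332)) = -580215928/(2380565*(1906332 + 15*I*√5037))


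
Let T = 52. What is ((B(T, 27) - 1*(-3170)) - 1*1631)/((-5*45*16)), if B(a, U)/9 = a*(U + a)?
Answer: -4279/400 ≈ -10.697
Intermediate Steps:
B(a, U) = 9*a*(U + a) (B(a, U) = 9*(a*(U + a)) = 9*a*(U + a))
((B(T, 27) - 1*(-3170)) - 1*1631)/((-5*45*16)) = ((9*52*(27 + 52) - 1*(-3170)) - 1*1631)/((-5*45*16)) = ((9*52*79 + 3170) - 1631)/((-225*16)) = ((36972 + 3170) - 1631)/(-3600) = (40142 - 1631)*(-1/3600) = 38511*(-1/3600) = -4279/400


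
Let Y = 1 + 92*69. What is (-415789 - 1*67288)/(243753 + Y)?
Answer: -483077/250102 ≈ -1.9315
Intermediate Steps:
Y = 6349 (Y = 1 + 6348 = 6349)
(-415789 - 1*67288)/(243753 + Y) = (-415789 - 1*67288)/(243753 + 6349) = (-415789 - 67288)/250102 = -483077*1/250102 = -483077/250102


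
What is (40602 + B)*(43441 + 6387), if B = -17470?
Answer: 1152621296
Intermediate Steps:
(40602 + B)*(43441 + 6387) = (40602 - 17470)*(43441 + 6387) = 23132*49828 = 1152621296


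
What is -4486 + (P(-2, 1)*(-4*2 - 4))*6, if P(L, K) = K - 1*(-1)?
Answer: -4630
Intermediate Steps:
P(L, K) = 1 + K (P(L, K) = K + 1 = 1 + K)
-4486 + (P(-2, 1)*(-4*2 - 4))*6 = -4486 + ((1 + 1)*(-4*2 - 4))*6 = -4486 + (2*(-8 - 4))*6 = -4486 + (2*(-12))*6 = -4486 - 24*6 = -4486 - 144 = -4630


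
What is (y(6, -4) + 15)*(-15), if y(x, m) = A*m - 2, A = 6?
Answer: 165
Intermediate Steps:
y(x, m) = -2 + 6*m (y(x, m) = 6*m - 2 = -2 + 6*m)
(y(6, -4) + 15)*(-15) = ((-2 + 6*(-4)) + 15)*(-15) = ((-2 - 24) + 15)*(-15) = (-26 + 15)*(-15) = -11*(-15) = 165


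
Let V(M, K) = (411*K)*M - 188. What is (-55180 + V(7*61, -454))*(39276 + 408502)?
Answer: -35701790404668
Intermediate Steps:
V(M, K) = -188 + 411*K*M (V(M, K) = 411*K*M - 188 = -188 + 411*K*M)
(-55180 + V(7*61, -454))*(39276 + 408502) = (-55180 + (-188 + 411*(-454)*(7*61)))*(39276 + 408502) = (-55180 + (-188 + 411*(-454)*427))*447778 = (-55180 + (-188 - 79675638))*447778 = (-55180 - 79675826)*447778 = -79731006*447778 = -35701790404668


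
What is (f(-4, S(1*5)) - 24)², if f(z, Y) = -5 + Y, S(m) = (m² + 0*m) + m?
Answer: 1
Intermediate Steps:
S(m) = m + m² (S(m) = (m² + 0) + m = m² + m = m + m²)
(f(-4, S(1*5)) - 24)² = ((-5 + (1*5)*(1 + 1*5)) - 24)² = ((-5 + 5*(1 + 5)) - 24)² = ((-5 + 5*6) - 24)² = ((-5 + 30) - 24)² = (25 - 24)² = 1² = 1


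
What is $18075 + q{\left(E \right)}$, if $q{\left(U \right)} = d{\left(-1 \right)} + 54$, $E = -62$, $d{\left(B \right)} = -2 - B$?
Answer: $18128$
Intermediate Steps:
$q{\left(U \right)} = 53$ ($q{\left(U \right)} = \left(-2 - -1\right) + 54 = \left(-2 + 1\right) + 54 = -1 + 54 = 53$)
$18075 + q{\left(E \right)} = 18075 + 53 = 18128$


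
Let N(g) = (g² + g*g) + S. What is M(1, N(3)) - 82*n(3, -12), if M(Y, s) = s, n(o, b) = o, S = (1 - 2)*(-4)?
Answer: -224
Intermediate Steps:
S = 4 (S = -1*(-4) = 4)
N(g) = 4 + 2*g² (N(g) = (g² + g*g) + 4 = (g² + g²) + 4 = 2*g² + 4 = 4 + 2*g²)
M(1, N(3)) - 82*n(3, -12) = (4 + 2*3²) - 82*3 = (4 + 2*9) - 246 = (4 + 18) - 246 = 22 - 246 = -224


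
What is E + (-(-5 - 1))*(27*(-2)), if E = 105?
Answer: -219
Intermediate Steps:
E + (-(-5 - 1))*(27*(-2)) = 105 + (-(-5 - 1))*(27*(-2)) = 105 - 1*(-6)*(-54) = 105 + 6*(-54) = 105 - 324 = -219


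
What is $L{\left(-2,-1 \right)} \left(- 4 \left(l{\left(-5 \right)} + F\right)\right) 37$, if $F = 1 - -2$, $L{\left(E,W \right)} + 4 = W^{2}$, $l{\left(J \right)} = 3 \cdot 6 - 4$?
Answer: $7548$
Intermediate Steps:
$l{\left(J \right)} = 14$ ($l{\left(J \right)} = 18 - 4 = 14$)
$L{\left(E,W \right)} = -4 + W^{2}$
$F = 3$ ($F = 1 + 2 = 3$)
$L{\left(-2,-1 \right)} \left(- 4 \left(l{\left(-5 \right)} + F\right)\right) 37 = \left(-4 + \left(-1\right)^{2}\right) \left(- 4 \left(14 + 3\right)\right) 37 = \left(-4 + 1\right) \left(\left(-4\right) 17\right) 37 = \left(-3\right) \left(-68\right) 37 = 204 \cdot 37 = 7548$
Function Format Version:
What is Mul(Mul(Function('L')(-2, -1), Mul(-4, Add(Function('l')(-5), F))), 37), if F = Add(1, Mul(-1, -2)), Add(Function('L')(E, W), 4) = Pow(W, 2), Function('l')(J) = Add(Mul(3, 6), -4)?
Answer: 7548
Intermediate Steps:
Function('l')(J) = 14 (Function('l')(J) = Add(18, -4) = 14)
Function('L')(E, W) = Add(-4, Pow(W, 2))
F = 3 (F = Add(1, 2) = 3)
Mul(Mul(Function('L')(-2, -1), Mul(-4, Add(Function('l')(-5), F))), 37) = Mul(Mul(Add(-4, Pow(-1, 2)), Mul(-4, Add(14, 3))), 37) = Mul(Mul(Add(-4, 1), Mul(-4, 17)), 37) = Mul(Mul(-3, -68), 37) = Mul(204, 37) = 7548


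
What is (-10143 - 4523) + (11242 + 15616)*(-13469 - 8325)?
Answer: -585357918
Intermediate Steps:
(-10143 - 4523) + (11242 + 15616)*(-13469 - 8325) = -14666 + 26858*(-21794) = -14666 - 585343252 = -585357918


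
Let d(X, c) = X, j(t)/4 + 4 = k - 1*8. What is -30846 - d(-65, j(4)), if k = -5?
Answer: -30781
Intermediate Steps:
j(t) = -68 (j(t) = -16 + 4*(-5 - 1*8) = -16 + 4*(-5 - 8) = -16 + 4*(-13) = -16 - 52 = -68)
-30846 - d(-65, j(4)) = -30846 - 1*(-65) = -30846 + 65 = -30781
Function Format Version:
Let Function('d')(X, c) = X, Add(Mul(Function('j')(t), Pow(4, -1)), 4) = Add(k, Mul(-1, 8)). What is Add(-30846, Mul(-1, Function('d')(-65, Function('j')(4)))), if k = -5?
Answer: -30781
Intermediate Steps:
Function('j')(t) = -68 (Function('j')(t) = Add(-16, Mul(4, Add(-5, Mul(-1, 8)))) = Add(-16, Mul(4, Add(-5, -8))) = Add(-16, Mul(4, -13)) = Add(-16, -52) = -68)
Add(-30846, Mul(-1, Function('d')(-65, Function('j')(4)))) = Add(-30846, Mul(-1, -65)) = Add(-30846, 65) = -30781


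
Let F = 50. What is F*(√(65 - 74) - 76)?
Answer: -3800 + 150*I ≈ -3800.0 + 150.0*I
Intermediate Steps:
F*(√(65 - 74) - 76) = 50*(√(65 - 74) - 76) = 50*(√(-9) - 76) = 50*(3*I - 76) = 50*(-76 + 3*I) = -3800 + 150*I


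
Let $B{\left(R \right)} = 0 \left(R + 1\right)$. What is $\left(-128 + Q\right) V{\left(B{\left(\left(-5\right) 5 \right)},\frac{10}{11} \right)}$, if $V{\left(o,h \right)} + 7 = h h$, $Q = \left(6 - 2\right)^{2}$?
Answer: $\frac{83664}{121} \approx 691.44$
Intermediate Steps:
$B{\left(R \right)} = 0$ ($B{\left(R \right)} = 0 \left(1 + R\right) = 0$)
$Q = 16$ ($Q = 4^{2} = 16$)
$V{\left(o,h \right)} = -7 + h^{2}$ ($V{\left(o,h \right)} = -7 + h h = -7 + h^{2}$)
$\left(-128 + Q\right) V{\left(B{\left(\left(-5\right) 5 \right)},\frac{10}{11} \right)} = \left(-128 + 16\right) \left(-7 + \left(\frac{10}{11}\right)^{2}\right) = - 112 \left(-7 + \left(10 \cdot \frac{1}{11}\right)^{2}\right) = - 112 \left(-7 + \left(\frac{10}{11}\right)^{2}\right) = - 112 \left(-7 + \frac{100}{121}\right) = \left(-112\right) \left(- \frac{747}{121}\right) = \frac{83664}{121}$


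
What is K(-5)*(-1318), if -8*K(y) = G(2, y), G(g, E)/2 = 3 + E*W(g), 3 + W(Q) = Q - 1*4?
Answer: 9226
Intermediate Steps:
W(Q) = -7 + Q (W(Q) = -3 + (Q - 1*4) = -3 + (Q - 4) = -3 + (-4 + Q) = -7 + Q)
G(g, E) = 6 + 2*E*(-7 + g) (G(g, E) = 2*(3 + E*(-7 + g)) = 6 + 2*E*(-7 + g))
K(y) = -¾ + 5*y/4 (K(y) = -(6 + 2*y*(-7 + 2))/8 = -(6 + 2*y*(-5))/8 = -(6 - 10*y)/8 = -¾ + 5*y/4)
K(-5)*(-1318) = (-¾ + (5/4)*(-5))*(-1318) = (-¾ - 25/4)*(-1318) = -7*(-1318) = 9226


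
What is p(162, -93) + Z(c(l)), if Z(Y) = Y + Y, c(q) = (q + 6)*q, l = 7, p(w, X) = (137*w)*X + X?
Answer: -2063953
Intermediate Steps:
p(w, X) = X + 137*X*w (p(w, X) = 137*X*w + X = X + 137*X*w)
c(q) = q*(6 + q) (c(q) = (6 + q)*q = q*(6 + q))
Z(Y) = 2*Y
p(162, -93) + Z(c(l)) = -93*(1 + 137*162) + 2*(7*(6 + 7)) = -93*(1 + 22194) + 2*(7*13) = -93*22195 + 2*91 = -2064135 + 182 = -2063953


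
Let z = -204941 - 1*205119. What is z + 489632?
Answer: 79572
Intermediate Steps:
z = -410060 (z = -204941 - 205119 = -410060)
z + 489632 = -410060 + 489632 = 79572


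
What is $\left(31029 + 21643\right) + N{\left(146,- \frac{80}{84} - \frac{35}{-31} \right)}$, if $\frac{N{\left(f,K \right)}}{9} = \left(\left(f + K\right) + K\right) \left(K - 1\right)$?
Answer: $\frac{2429203872}{47089} \approx 51588.0$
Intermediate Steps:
$N{\left(f,K \right)} = 9 \left(-1 + K\right) \left(f + 2 K\right)$ ($N{\left(f,K \right)} = 9 \left(\left(f + K\right) + K\right) \left(K - 1\right) = 9 \left(\left(K + f\right) + K\right) \left(-1 + K\right) = 9 \left(f + 2 K\right) \left(-1 + K\right) = 9 \left(-1 + K\right) \left(f + 2 K\right)$)
$\left(31029 + 21643\right) + N{\left(146,- \frac{80}{84} - \frac{35}{-31} \right)} = \left(31029 + 21643\right) - \left(1314 - 18 \left(- \frac{80}{84} - \frac{35}{-31}\right)^{2} + 18 \left(- \frac{80}{84} - \frac{35}{-31}\right) - 9 \left(- \frac{80}{84} - \frac{35}{-31}\right) 146\right) = 52672 - \left(1314 - 18 \left(\left(-80\right) \frac{1}{84} - - \frac{35}{31}\right)^{2} + 18 \left(\left(-80\right) \frac{1}{84} - - \frac{35}{31}\right) - 9 \left(\left(-80\right) \frac{1}{84} - - \frac{35}{31}\right) 146\right) = 52672 - \left(1314 - 18 \left(- \frac{20}{21} + \frac{35}{31}\right)^{2} + 18 \left(- \frac{20}{21} + \frac{35}{31}\right) - 9 \left(- \frac{20}{21} + \frac{35}{31}\right) 146\right) = 52672 + \left(\left(-18\right) \frac{115}{651} - 1314 + 18 \left(\frac{115}{651}\right)^{2} + 9 \cdot \frac{115}{651} \cdot 146\right) = 52672 + \left(- \frac{690}{217} - 1314 + 18 \cdot \frac{13225}{423801} + \frac{50370}{217}\right) = 52672 + \left(- \frac{690}{217} - 1314 + \frac{26450}{47089} + \frac{50370}{217}\right) = 52672 - \frac{51067936}{47089} = \frac{2429203872}{47089}$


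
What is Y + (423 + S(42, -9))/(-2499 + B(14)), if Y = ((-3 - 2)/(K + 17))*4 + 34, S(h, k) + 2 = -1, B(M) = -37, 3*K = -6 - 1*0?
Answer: 61817/1902 ≈ 32.501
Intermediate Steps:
K = -2 (K = (-6 - 1*0)/3 = (-6 + 0)/3 = (1/3)*(-6) = -2)
S(h, k) = -3 (S(h, k) = -2 - 1 = -3)
Y = 98/3 (Y = ((-3 - 2)/(-2 + 17))*4 + 34 = -5/15*4 + 34 = -5*1/15*4 + 34 = -1/3*4 + 34 = -4/3 + 34 = 98/3 ≈ 32.667)
Y + (423 + S(42, -9))/(-2499 + B(14)) = 98/3 + (423 - 3)/(-2499 - 37) = 98/3 + 420/(-2536) = 98/3 + 420*(-1/2536) = 98/3 - 105/634 = 61817/1902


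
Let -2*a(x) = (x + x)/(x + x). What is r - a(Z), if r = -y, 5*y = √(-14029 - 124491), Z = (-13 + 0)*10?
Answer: ½ - 2*I*√34630/5 ≈ 0.5 - 74.437*I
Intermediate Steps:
Z = -130 (Z = -13*10 = -130)
a(x) = -½ (a(x) = -(x + x)/(2*(x + x)) = -2*x/(2*(2*x)) = -2*x*1/(2*x)/2 = -½*1 = -½)
y = 2*I*√34630/5 (y = √(-14029 - 124491)/5 = √(-138520)/5 = (2*I*√34630)/5 = 2*I*√34630/5 ≈ 74.437*I)
r = -2*I*√34630/5 ≈ -74.437*I
r - a(Z) = -2*I*√34630/5 - 1*(-½) = -2*I*√34630/5 + ½ = ½ - 2*I*√34630/5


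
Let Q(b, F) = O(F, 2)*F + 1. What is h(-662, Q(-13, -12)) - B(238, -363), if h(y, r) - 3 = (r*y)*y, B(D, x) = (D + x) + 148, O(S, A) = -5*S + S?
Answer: -251990320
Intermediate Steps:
O(S, A) = -4*S
B(D, x) = 148 + D + x
Q(b, F) = 1 - 4*F**2 (Q(b, F) = (-4*F)*F + 1 = -4*F**2 + 1 = 1 - 4*F**2)
h(y, r) = 3 + r*y**2 (h(y, r) = 3 + (r*y)*y = 3 + r*y**2)
h(-662, Q(-13, -12)) - B(238, -363) = (3 + (1 - 4*(-12)**2)*(-662)**2) - (148 + 238 - 363) = (3 + (1 - 4*144)*438244) - 1*23 = (3 + (1 - 576)*438244) - 23 = (3 - 575*438244) - 23 = (3 - 251990300) - 23 = -251990297 - 23 = -251990320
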